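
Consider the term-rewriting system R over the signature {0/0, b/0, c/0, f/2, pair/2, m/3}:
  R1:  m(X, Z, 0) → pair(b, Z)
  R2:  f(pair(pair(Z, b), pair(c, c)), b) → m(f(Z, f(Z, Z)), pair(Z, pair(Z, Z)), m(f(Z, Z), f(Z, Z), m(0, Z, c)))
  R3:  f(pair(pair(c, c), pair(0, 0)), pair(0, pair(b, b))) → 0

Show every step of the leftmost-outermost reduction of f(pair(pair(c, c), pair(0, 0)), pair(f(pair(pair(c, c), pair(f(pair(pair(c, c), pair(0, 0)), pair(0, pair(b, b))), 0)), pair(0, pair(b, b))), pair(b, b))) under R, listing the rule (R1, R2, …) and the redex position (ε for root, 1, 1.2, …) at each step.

1. f(pair(pair(c, c), pair(0, 0)), pair(f(pair(pair(c, c), pair(f(pair(pair(c, c), pair(0, 0)), pair(0, pair(b, b))), 0)), pair(0, pair(b, b))), pair(b, b)))  →  f(pair(pair(c, c), pair(0, 0)), pair(f(pair(pair(c, c), pair(0, 0)), pair(0, pair(b, b))), pair(b, b)))   [R3 at 2.1.1.2.1]
2. f(pair(pair(c, c), pair(0, 0)), pair(f(pair(pair(c, c), pair(0, 0)), pair(0, pair(b, b))), pair(b, b)))  →  f(pair(pair(c, c), pair(0, 0)), pair(0, pair(b, b)))   [R3 at 2.1]
3. f(pair(pair(c, c), pair(0, 0)), pair(0, pair(b, b)))  →  0   [R3 at ε]

0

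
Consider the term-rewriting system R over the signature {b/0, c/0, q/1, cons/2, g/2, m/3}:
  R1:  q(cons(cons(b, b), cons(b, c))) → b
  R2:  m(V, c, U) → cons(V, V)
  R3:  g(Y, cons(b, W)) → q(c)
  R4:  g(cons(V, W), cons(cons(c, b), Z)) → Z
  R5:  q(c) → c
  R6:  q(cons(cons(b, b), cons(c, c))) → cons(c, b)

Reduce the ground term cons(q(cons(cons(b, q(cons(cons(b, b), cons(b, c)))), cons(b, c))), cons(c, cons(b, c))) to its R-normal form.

cons(b, cons(c, cons(b, c)))

1. cons(q(cons(cons(b, q(cons(cons(b, b), cons(b, c)))), cons(b, c))), cons(c, cons(b, c)))  →  cons(q(cons(cons(b, b), cons(b, c))), cons(c, cons(b, c)))   [R1 at 1.1.1.2]
2. cons(q(cons(cons(b, b), cons(b, c))), cons(c, cons(b, c)))  →  cons(b, cons(c, cons(b, c)))   [R1 at 1]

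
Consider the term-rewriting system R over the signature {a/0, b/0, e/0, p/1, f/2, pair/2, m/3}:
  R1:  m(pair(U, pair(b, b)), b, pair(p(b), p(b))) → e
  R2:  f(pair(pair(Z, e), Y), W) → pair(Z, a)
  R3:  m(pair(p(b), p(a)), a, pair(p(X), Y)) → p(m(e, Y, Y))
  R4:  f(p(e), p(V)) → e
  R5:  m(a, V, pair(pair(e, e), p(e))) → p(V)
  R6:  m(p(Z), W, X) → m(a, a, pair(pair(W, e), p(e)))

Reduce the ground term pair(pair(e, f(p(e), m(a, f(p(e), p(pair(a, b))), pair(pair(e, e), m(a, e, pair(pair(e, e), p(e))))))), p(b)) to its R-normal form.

pair(pair(e, e), p(b))

1. pair(pair(e, f(p(e), m(a, f(p(e), p(pair(a, b))), pair(pair(e, e), m(a, e, pair(pair(e, e), p(e))))))), p(b))  →  pair(pair(e, f(p(e), m(a, e, pair(pair(e, e), m(a, e, pair(pair(e, e), p(e))))))), p(b))   [R4 at 1.2.2.2]
2. pair(pair(e, f(p(e), m(a, e, pair(pair(e, e), m(a, e, pair(pair(e, e), p(e))))))), p(b))  →  pair(pair(e, f(p(e), m(a, e, pair(pair(e, e), p(e))))), p(b))   [R5 at 1.2.2.3.2]
3. pair(pair(e, f(p(e), m(a, e, pair(pair(e, e), p(e))))), p(b))  →  pair(pair(e, f(p(e), p(e))), p(b))   [R5 at 1.2.2]
4. pair(pair(e, f(p(e), p(e))), p(b))  →  pair(pair(e, e), p(b))   [R4 at 1.2]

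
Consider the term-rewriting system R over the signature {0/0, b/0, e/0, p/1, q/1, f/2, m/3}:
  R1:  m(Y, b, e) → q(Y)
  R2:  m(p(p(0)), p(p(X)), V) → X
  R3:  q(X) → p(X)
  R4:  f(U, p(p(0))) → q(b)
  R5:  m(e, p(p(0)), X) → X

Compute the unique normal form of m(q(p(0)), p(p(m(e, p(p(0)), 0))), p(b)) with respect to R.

0

1. m(q(p(0)), p(p(m(e, p(p(0)), 0))), p(b))  →  m(p(p(0)), p(p(m(e, p(p(0)), 0))), p(b))   [R3 at 1]
2. m(p(p(0)), p(p(m(e, p(p(0)), 0))), p(b))  →  m(e, p(p(0)), 0)   [R2 at ε]
3. m(e, p(p(0)), 0)  →  0   [R5 at ε]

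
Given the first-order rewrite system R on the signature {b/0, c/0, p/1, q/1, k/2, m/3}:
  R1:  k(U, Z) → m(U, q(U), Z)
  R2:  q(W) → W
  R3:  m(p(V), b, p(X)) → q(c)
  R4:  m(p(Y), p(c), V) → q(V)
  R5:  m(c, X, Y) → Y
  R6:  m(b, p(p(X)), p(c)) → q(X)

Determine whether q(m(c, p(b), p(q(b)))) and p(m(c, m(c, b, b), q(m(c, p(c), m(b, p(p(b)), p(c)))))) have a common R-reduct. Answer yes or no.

yes — NF(t₁) = p(b), NF(t₂) = p(b)

Reduce t₁ = q(m(c, p(b), p(q(b)))):
1. q(m(c, p(b), p(q(b))))  →  m(c, p(b), p(q(b)))   [R2 at ε]
2. m(c, p(b), p(q(b)))  →  p(q(b))   [R5 at ε]
3. p(q(b))  →  p(b)   [R2 at 1]

Reduce t₂ = p(m(c, m(c, b, b), q(m(c, p(c), m(b, p(p(b)), p(c)))))):
1. p(m(c, m(c, b, b), q(m(c, p(c), m(b, p(p(b)), p(c))))))  →  p(q(m(c, p(c), m(b, p(p(b)), p(c)))))   [R5 at 1]
2. p(q(m(c, p(c), m(b, p(p(b)), p(c)))))  →  p(m(c, p(c), m(b, p(p(b)), p(c))))   [R2 at 1]
3. p(m(c, p(c), m(b, p(p(b)), p(c))))  →  p(m(b, p(p(b)), p(c)))   [R5 at 1]
4. p(m(b, p(p(b)), p(c)))  →  p(q(b))   [R6 at 1]
5. p(q(b))  →  p(b)   [R2 at 1]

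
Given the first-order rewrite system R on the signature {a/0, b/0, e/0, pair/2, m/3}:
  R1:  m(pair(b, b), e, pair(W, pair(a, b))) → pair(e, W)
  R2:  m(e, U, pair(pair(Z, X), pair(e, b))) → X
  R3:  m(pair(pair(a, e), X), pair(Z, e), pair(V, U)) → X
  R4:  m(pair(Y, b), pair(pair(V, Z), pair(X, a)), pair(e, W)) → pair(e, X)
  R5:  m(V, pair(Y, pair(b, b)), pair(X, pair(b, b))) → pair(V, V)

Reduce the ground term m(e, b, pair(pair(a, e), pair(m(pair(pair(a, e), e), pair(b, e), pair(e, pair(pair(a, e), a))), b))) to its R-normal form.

e

1. m(e, b, pair(pair(a, e), pair(m(pair(pair(a, e), e), pair(b, e), pair(e, pair(pair(a, e), a))), b)))  →  m(e, b, pair(pair(a, e), pair(e, b)))   [R3 at 3.2.1]
2. m(e, b, pair(pair(a, e), pair(e, b)))  →  e   [R2 at ε]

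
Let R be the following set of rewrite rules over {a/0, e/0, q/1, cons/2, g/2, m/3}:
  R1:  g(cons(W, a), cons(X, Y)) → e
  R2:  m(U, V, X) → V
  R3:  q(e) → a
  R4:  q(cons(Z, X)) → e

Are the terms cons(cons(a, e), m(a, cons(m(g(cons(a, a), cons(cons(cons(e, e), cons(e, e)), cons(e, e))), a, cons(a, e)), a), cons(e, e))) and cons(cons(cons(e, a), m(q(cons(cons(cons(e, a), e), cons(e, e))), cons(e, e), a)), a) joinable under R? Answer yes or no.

no — NF(t₁) = cons(cons(a, e), cons(a, a)), NF(t₂) = cons(cons(cons(e, a), cons(e, e)), a)

Reduce t₁ = cons(cons(a, e), m(a, cons(m(g(cons(a, a), cons(cons(cons(e, e), cons(e, e)), cons(e, e))), a, cons(a, e)), a), cons(e, e))):
1. cons(cons(a, e), m(a, cons(m(g(cons(a, a), cons(cons(cons(e, e), cons(e, e)), cons(e, e))), a, cons(a, e)), a), cons(e, e)))  →  cons(cons(a, e), cons(m(g(cons(a, a), cons(cons(cons(e, e), cons(e, e)), cons(e, e))), a, cons(a, e)), a))   [R2 at 2]
2. cons(cons(a, e), cons(m(g(cons(a, a), cons(cons(cons(e, e), cons(e, e)), cons(e, e))), a, cons(a, e)), a))  →  cons(cons(a, e), cons(a, a))   [R2 at 2.1]

Reduce t₂ = cons(cons(cons(e, a), m(q(cons(cons(cons(e, a), e), cons(e, e))), cons(e, e), a)), a):
1. cons(cons(cons(e, a), m(q(cons(cons(cons(e, a), e), cons(e, e))), cons(e, e), a)), a)  →  cons(cons(cons(e, a), cons(e, e)), a)   [R2 at 1.2]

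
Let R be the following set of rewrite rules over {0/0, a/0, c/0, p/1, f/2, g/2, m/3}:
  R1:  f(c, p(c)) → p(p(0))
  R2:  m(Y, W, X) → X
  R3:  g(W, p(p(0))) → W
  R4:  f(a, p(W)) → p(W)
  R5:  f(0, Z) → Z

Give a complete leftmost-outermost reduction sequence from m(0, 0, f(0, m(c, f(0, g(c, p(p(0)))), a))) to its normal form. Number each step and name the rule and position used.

1. m(0, 0, f(0, m(c, f(0, g(c, p(p(0)))), a)))  →  f(0, m(c, f(0, g(c, p(p(0)))), a))   [R2 at ε]
2. f(0, m(c, f(0, g(c, p(p(0)))), a))  →  m(c, f(0, g(c, p(p(0)))), a)   [R5 at ε]
3. m(c, f(0, g(c, p(p(0)))), a)  →  a   [R2 at ε]

a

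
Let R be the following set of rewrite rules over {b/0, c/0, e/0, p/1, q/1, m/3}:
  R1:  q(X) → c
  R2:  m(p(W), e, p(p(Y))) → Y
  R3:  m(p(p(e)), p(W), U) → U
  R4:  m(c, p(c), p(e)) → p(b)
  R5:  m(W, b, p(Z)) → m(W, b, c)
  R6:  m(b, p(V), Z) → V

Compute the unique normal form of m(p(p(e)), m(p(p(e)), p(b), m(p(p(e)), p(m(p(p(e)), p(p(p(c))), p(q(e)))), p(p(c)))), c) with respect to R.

1. m(p(p(e)), m(p(p(e)), p(b), m(p(p(e)), p(m(p(p(e)), p(p(p(c))), p(q(e)))), p(p(c)))), c)  →  m(p(p(e)), m(p(p(e)), p(m(p(p(e)), p(p(p(c))), p(q(e)))), p(p(c))), c)   [R3 at 2]
2. m(p(p(e)), m(p(p(e)), p(m(p(p(e)), p(p(p(c))), p(q(e)))), p(p(c))), c)  →  m(p(p(e)), p(p(c)), c)   [R3 at 2]
3. m(p(p(e)), p(p(c)), c)  →  c   [R3 at ε]

c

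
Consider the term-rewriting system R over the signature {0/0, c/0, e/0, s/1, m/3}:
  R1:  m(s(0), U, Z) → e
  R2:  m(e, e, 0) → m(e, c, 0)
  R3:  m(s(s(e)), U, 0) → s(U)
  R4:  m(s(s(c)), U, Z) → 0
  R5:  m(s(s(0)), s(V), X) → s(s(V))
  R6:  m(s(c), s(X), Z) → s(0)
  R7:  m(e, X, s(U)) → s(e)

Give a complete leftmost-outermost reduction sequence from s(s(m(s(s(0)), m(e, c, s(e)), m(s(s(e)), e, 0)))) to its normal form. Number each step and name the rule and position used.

1. s(s(m(s(s(0)), m(e, c, s(e)), m(s(s(e)), e, 0))))  →  s(s(m(s(s(0)), s(e), m(s(s(e)), e, 0))))   [R7 at 1.1.2]
2. s(s(m(s(s(0)), s(e), m(s(s(e)), e, 0))))  →  s(s(s(s(e))))   [R5 at 1.1]

s(s(s(s(e))))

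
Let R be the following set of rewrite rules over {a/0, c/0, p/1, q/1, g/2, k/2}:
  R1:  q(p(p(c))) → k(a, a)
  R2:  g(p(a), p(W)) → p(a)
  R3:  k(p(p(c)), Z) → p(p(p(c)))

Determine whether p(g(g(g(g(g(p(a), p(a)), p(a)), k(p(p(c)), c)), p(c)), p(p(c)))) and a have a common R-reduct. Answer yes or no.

Reduce t₁ = p(g(g(g(g(g(p(a), p(a)), p(a)), k(p(p(c)), c)), p(c)), p(p(c)))):
1. p(g(g(g(g(g(p(a), p(a)), p(a)), k(p(p(c)), c)), p(c)), p(p(c))))  →  p(g(g(g(g(p(a), p(a)), k(p(p(c)), c)), p(c)), p(p(c))))   [R2 at 1.1.1.1.1]
2. p(g(g(g(g(p(a), p(a)), k(p(p(c)), c)), p(c)), p(p(c))))  →  p(g(g(g(p(a), k(p(p(c)), c)), p(c)), p(p(c))))   [R2 at 1.1.1.1]
3. p(g(g(g(p(a), k(p(p(c)), c)), p(c)), p(p(c))))  →  p(g(g(g(p(a), p(p(p(c)))), p(c)), p(p(c))))   [R3 at 1.1.1.2]
4. p(g(g(g(p(a), p(p(p(c)))), p(c)), p(p(c))))  →  p(g(g(p(a), p(c)), p(p(c))))   [R2 at 1.1.1]
5. p(g(g(p(a), p(c)), p(p(c))))  →  p(g(p(a), p(p(c))))   [R2 at 1.1]
6. p(g(p(a), p(p(c))))  →  p(p(a))   [R2 at 1]

Reduce t₂ = a:

no — NF(t₁) = p(p(a)), NF(t₂) = a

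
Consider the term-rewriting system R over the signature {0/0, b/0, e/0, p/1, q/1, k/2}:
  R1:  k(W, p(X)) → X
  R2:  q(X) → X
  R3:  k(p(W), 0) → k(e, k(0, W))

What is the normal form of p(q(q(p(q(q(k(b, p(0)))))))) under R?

1. p(q(q(p(q(q(k(b, p(0))))))))  →  p(q(p(q(q(k(b, p(0)))))))   [R2 at 1]
2. p(q(p(q(q(k(b, p(0)))))))  →  p(p(q(q(k(b, p(0))))))   [R2 at 1]
3. p(p(q(q(k(b, p(0))))))  →  p(p(q(k(b, p(0)))))   [R2 at 1.1]
4. p(p(q(k(b, p(0)))))  →  p(p(k(b, p(0))))   [R2 at 1.1]
5. p(p(k(b, p(0))))  →  p(p(0))   [R1 at 1.1]

p(p(0))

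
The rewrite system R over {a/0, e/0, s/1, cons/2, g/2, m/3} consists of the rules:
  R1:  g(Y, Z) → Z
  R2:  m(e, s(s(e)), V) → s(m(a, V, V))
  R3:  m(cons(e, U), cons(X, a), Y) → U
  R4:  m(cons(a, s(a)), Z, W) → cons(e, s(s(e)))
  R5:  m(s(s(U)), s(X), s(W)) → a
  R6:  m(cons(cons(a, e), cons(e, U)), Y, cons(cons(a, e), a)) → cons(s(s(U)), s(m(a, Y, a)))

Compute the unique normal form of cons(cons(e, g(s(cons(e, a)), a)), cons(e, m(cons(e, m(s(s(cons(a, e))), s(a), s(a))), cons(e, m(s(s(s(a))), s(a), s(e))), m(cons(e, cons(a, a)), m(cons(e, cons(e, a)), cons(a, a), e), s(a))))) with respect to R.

1. cons(cons(e, g(s(cons(e, a)), a)), cons(e, m(cons(e, m(s(s(cons(a, e))), s(a), s(a))), cons(e, m(s(s(s(a))), s(a), s(e))), m(cons(e, cons(a, a)), m(cons(e, cons(e, a)), cons(a, a), e), s(a)))))  →  cons(cons(e, a), cons(e, m(cons(e, m(s(s(cons(a, e))), s(a), s(a))), cons(e, m(s(s(s(a))), s(a), s(e))), m(cons(e, cons(a, a)), m(cons(e, cons(e, a)), cons(a, a), e), s(a)))))   [R1 at 1.2]
2. cons(cons(e, a), cons(e, m(cons(e, m(s(s(cons(a, e))), s(a), s(a))), cons(e, m(s(s(s(a))), s(a), s(e))), m(cons(e, cons(a, a)), m(cons(e, cons(e, a)), cons(a, a), e), s(a)))))  →  cons(cons(e, a), cons(e, m(cons(e, a), cons(e, m(s(s(s(a))), s(a), s(e))), m(cons(e, cons(a, a)), m(cons(e, cons(e, a)), cons(a, a), e), s(a)))))   [R5 at 2.2.1.2]
3. cons(cons(e, a), cons(e, m(cons(e, a), cons(e, m(s(s(s(a))), s(a), s(e))), m(cons(e, cons(a, a)), m(cons(e, cons(e, a)), cons(a, a), e), s(a)))))  →  cons(cons(e, a), cons(e, m(cons(e, a), cons(e, a), m(cons(e, cons(a, a)), m(cons(e, cons(e, a)), cons(a, a), e), s(a)))))   [R5 at 2.2.2.2]
4. cons(cons(e, a), cons(e, m(cons(e, a), cons(e, a), m(cons(e, cons(a, a)), m(cons(e, cons(e, a)), cons(a, a), e), s(a)))))  →  cons(cons(e, a), cons(e, a))   [R3 at 2.2]

cons(cons(e, a), cons(e, a))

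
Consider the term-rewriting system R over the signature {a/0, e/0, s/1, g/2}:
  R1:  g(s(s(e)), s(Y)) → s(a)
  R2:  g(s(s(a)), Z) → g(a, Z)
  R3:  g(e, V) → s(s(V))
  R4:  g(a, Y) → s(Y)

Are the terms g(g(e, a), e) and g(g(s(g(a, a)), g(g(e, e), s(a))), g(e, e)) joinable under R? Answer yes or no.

Reduce t₁ = g(g(e, a), e):
1. g(g(e, a), e)  →  g(s(s(a)), e)   [R3 at 1]
2. g(s(s(a)), e)  →  g(a, e)   [R2 at ε]
3. g(a, e)  →  s(e)   [R4 at ε]

Reduce t₂ = g(g(s(g(a, a)), g(g(e, e), s(a))), g(e, e)):
1. g(g(s(g(a, a)), g(g(e, e), s(a))), g(e, e))  →  g(g(s(s(a)), g(g(e, e), s(a))), g(e, e))   [R4 at 1.1.1]
2. g(g(s(s(a)), g(g(e, e), s(a))), g(e, e))  →  g(g(a, g(g(e, e), s(a))), g(e, e))   [R2 at 1]
3. g(g(a, g(g(e, e), s(a))), g(e, e))  →  g(s(g(g(e, e), s(a))), g(e, e))   [R4 at 1]
4. g(s(g(g(e, e), s(a))), g(e, e))  →  g(s(g(s(s(e)), s(a))), g(e, e))   [R3 at 1.1.1]
5. g(s(g(s(s(e)), s(a))), g(e, e))  →  g(s(s(a)), g(e, e))   [R1 at 1.1]
6. g(s(s(a)), g(e, e))  →  g(a, g(e, e))   [R2 at ε]
7. g(a, g(e, e))  →  s(g(e, e))   [R4 at ε]
8. s(g(e, e))  →  s(s(s(e)))   [R3 at 1]

no — NF(t₁) = s(e), NF(t₂) = s(s(s(e)))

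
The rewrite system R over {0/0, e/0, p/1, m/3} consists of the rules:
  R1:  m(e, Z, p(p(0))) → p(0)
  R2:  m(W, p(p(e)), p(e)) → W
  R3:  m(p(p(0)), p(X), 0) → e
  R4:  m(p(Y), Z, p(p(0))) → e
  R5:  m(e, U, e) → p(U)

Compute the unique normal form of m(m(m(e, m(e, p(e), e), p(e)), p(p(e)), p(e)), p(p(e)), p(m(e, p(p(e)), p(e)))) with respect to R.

1. m(m(m(e, m(e, p(e), e), p(e)), p(p(e)), p(e)), p(p(e)), p(m(e, p(p(e)), p(e))))  →  m(m(e, m(e, p(e), e), p(e)), p(p(e)), p(m(e, p(p(e)), p(e))))   [R2 at 1]
2. m(m(e, m(e, p(e), e), p(e)), p(p(e)), p(m(e, p(p(e)), p(e))))  →  m(m(e, p(p(e)), p(e)), p(p(e)), p(m(e, p(p(e)), p(e))))   [R5 at 1.2]
3. m(m(e, p(p(e)), p(e)), p(p(e)), p(m(e, p(p(e)), p(e))))  →  m(e, p(p(e)), p(m(e, p(p(e)), p(e))))   [R2 at 1]
4. m(e, p(p(e)), p(m(e, p(p(e)), p(e))))  →  m(e, p(p(e)), p(e))   [R2 at 3.1]
5. m(e, p(p(e)), p(e))  →  e   [R2 at ε]

e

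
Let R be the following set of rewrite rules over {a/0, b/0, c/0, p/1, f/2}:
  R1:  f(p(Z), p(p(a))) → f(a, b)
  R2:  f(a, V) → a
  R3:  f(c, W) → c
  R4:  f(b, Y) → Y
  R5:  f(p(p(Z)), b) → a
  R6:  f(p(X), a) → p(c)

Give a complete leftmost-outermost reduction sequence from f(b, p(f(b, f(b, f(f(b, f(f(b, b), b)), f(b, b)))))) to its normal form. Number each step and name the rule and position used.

1. f(b, p(f(b, f(b, f(f(b, f(f(b, b), b)), f(b, b))))))  →  p(f(b, f(b, f(f(b, f(f(b, b), b)), f(b, b)))))   [R4 at ε]
2. p(f(b, f(b, f(f(b, f(f(b, b), b)), f(b, b)))))  →  p(f(b, f(f(b, f(f(b, b), b)), f(b, b))))   [R4 at 1]
3. p(f(b, f(f(b, f(f(b, b), b)), f(b, b))))  →  p(f(f(b, f(f(b, b), b)), f(b, b)))   [R4 at 1]
4. p(f(f(b, f(f(b, b), b)), f(b, b)))  →  p(f(f(f(b, b), b), f(b, b)))   [R4 at 1.1]
5. p(f(f(f(b, b), b), f(b, b)))  →  p(f(f(b, b), f(b, b)))   [R4 at 1.1.1]
6. p(f(f(b, b), f(b, b)))  →  p(f(b, f(b, b)))   [R4 at 1.1]
7. p(f(b, f(b, b)))  →  p(f(b, b))   [R4 at 1]
8. p(f(b, b))  →  p(b)   [R4 at 1]

p(b)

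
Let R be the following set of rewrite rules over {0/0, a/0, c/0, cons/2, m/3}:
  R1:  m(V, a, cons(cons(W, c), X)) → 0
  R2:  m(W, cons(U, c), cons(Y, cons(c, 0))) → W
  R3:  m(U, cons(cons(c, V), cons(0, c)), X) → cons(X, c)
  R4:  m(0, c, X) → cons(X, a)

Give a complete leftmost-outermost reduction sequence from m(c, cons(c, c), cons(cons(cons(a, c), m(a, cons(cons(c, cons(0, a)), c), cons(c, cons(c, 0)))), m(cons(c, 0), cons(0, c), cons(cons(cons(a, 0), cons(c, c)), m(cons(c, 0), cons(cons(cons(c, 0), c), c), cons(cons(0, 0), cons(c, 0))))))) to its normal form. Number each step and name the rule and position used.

c

1. m(c, cons(c, c), cons(cons(cons(a, c), m(a, cons(cons(c, cons(0, a)), c), cons(c, cons(c, 0)))), m(cons(c, 0), cons(0, c), cons(cons(cons(a, 0), cons(c, c)), m(cons(c, 0), cons(cons(cons(c, 0), c), c), cons(cons(0, 0), cons(c, 0)))))))  →  m(c, cons(c, c), cons(cons(cons(a, c), a), m(cons(c, 0), cons(0, c), cons(cons(cons(a, 0), cons(c, c)), m(cons(c, 0), cons(cons(cons(c, 0), c), c), cons(cons(0, 0), cons(c, 0)))))))   [R2 at 3.1.2]
2. m(c, cons(c, c), cons(cons(cons(a, c), a), m(cons(c, 0), cons(0, c), cons(cons(cons(a, 0), cons(c, c)), m(cons(c, 0), cons(cons(cons(c, 0), c), c), cons(cons(0, 0), cons(c, 0)))))))  →  m(c, cons(c, c), cons(cons(cons(a, c), a), m(cons(c, 0), cons(0, c), cons(cons(cons(a, 0), cons(c, c)), cons(c, 0)))))   [R2 at 3.2.3.2]
3. m(c, cons(c, c), cons(cons(cons(a, c), a), m(cons(c, 0), cons(0, c), cons(cons(cons(a, 0), cons(c, c)), cons(c, 0)))))  →  m(c, cons(c, c), cons(cons(cons(a, c), a), cons(c, 0)))   [R2 at 3.2]
4. m(c, cons(c, c), cons(cons(cons(a, c), a), cons(c, 0)))  →  c   [R2 at ε]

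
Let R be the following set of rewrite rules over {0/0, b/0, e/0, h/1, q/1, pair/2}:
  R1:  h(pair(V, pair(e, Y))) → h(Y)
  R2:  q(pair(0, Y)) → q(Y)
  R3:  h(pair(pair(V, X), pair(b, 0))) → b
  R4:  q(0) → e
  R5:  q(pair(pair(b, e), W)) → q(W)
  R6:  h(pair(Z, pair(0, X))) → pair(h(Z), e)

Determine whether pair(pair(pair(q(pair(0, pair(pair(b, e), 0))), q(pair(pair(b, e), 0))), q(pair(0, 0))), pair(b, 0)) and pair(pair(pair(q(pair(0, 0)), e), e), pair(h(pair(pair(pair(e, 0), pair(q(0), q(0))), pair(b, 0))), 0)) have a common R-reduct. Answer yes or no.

Reduce t₁ = pair(pair(pair(q(pair(0, pair(pair(b, e), 0))), q(pair(pair(b, e), 0))), q(pair(0, 0))), pair(b, 0)):
1. pair(pair(pair(q(pair(0, pair(pair(b, e), 0))), q(pair(pair(b, e), 0))), q(pair(0, 0))), pair(b, 0))  →  pair(pair(pair(q(pair(pair(b, e), 0)), q(pair(pair(b, e), 0))), q(pair(0, 0))), pair(b, 0))   [R2 at 1.1.1]
2. pair(pair(pair(q(pair(pair(b, e), 0)), q(pair(pair(b, e), 0))), q(pair(0, 0))), pair(b, 0))  →  pair(pair(pair(q(0), q(pair(pair(b, e), 0))), q(pair(0, 0))), pair(b, 0))   [R5 at 1.1.1]
3. pair(pair(pair(q(0), q(pair(pair(b, e), 0))), q(pair(0, 0))), pair(b, 0))  →  pair(pair(pair(e, q(pair(pair(b, e), 0))), q(pair(0, 0))), pair(b, 0))   [R4 at 1.1.1]
4. pair(pair(pair(e, q(pair(pair(b, e), 0))), q(pair(0, 0))), pair(b, 0))  →  pair(pair(pair(e, q(0)), q(pair(0, 0))), pair(b, 0))   [R5 at 1.1.2]
5. pair(pair(pair(e, q(0)), q(pair(0, 0))), pair(b, 0))  →  pair(pair(pair(e, e), q(pair(0, 0))), pair(b, 0))   [R4 at 1.1.2]
6. pair(pair(pair(e, e), q(pair(0, 0))), pair(b, 0))  →  pair(pair(pair(e, e), q(0)), pair(b, 0))   [R2 at 1.2]
7. pair(pair(pair(e, e), q(0)), pair(b, 0))  →  pair(pair(pair(e, e), e), pair(b, 0))   [R4 at 1.2]

Reduce t₂ = pair(pair(pair(q(pair(0, 0)), e), e), pair(h(pair(pair(pair(e, 0), pair(q(0), q(0))), pair(b, 0))), 0)):
1. pair(pair(pair(q(pair(0, 0)), e), e), pair(h(pair(pair(pair(e, 0), pair(q(0), q(0))), pair(b, 0))), 0))  →  pair(pair(pair(q(0), e), e), pair(h(pair(pair(pair(e, 0), pair(q(0), q(0))), pair(b, 0))), 0))   [R2 at 1.1.1]
2. pair(pair(pair(q(0), e), e), pair(h(pair(pair(pair(e, 0), pair(q(0), q(0))), pair(b, 0))), 0))  →  pair(pair(pair(e, e), e), pair(h(pair(pair(pair(e, 0), pair(q(0), q(0))), pair(b, 0))), 0))   [R4 at 1.1.1]
3. pair(pair(pair(e, e), e), pair(h(pair(pair(pair(e, 0), pair(q(0), q(0))), pair(b, 0))), 0))  →  pair(pair(pair(e, e), e), pair(b, 0))   [R3 at 2.1]

yes — NF(t₁) = pair(pair(pair(e, e), e), pair(b, 0)), NF(t₂) = pair(pair(pair(e, e), e), pair(b, 0))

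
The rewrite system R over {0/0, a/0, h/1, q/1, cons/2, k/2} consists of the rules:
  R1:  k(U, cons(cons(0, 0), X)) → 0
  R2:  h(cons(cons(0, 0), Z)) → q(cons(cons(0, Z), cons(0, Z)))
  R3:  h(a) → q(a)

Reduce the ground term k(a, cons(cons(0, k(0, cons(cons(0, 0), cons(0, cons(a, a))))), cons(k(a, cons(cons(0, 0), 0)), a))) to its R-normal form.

0

1. k(a, cons(cons(0, k(0, cons(cons(0, 0), cons(0, cons(a, a))))), cons(k(a, cons(cons(0, 0), 0)), a)))  →  k(a, cons(cons(0, 0), cons(k(a, cons(cons(0, 0), 0)), a)))   [R1 at 2.1.2]
2. k(a, cons(cons(0, 0), cons(k(a, cons(cons(0, 0), 0)), a)))  →  0   [R1 at ε]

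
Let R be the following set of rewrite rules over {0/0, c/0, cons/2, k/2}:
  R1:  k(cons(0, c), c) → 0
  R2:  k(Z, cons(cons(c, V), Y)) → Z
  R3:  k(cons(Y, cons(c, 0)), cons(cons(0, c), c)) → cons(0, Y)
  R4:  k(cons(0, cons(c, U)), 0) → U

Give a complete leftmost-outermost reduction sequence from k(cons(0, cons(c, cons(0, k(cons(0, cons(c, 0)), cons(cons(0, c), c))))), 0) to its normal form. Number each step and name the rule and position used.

1. k(cons(0, cons(c, cons(0, k(cons(0, cons(c, 0)), cons(cons(0, c), c))))), 0)  →  cons(0, k(cons(0, cons(c, 0)), cons(cons(0, c), c)))   [R4 at ε]
2. cons(0, k(cons(0, cons(c, 0)), cons(cons(0, c), c)))  →  cons(0, cons(0, 0))   [R3 at 2]

cons(0, cons(0, 0))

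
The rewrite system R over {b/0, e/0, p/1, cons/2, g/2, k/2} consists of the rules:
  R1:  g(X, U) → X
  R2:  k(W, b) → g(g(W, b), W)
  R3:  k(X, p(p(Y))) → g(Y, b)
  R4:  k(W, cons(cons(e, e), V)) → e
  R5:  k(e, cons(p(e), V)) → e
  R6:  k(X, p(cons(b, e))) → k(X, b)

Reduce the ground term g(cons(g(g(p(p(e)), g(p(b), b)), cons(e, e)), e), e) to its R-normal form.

cons(p(p(e)), e)

1. g(cons(g(g(p(p(e)), g(p(b), b)), cons(e, e)), e), e)  →  cons(g(g(p(p(e)), g(p(b), b)), cons(e, e)), e)   [R1 at ε]
2. cons(g(g(p(p(e)), g(p(b), b)), cons(e, e)), e)  →  cons(g(p(p(e)), g(p(b), b)), e)   [R1 at 1]
3. cons(g(p(p(e)), g(p(b), b)), e)  →  cons(p(p(e)), e)   [R1 at 1]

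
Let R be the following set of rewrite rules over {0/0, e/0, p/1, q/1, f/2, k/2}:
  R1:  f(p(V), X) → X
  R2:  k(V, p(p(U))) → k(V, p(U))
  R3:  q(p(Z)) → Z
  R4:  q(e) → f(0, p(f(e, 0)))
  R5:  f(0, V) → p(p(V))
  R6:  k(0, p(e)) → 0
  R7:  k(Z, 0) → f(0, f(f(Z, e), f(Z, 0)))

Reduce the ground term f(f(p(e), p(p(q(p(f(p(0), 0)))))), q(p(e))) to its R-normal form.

1. f(f(p(e), p(p(q(p(f(p(0), 0)))))), q(p(e)))  →  f(p(p(q(p(f(p(0), 0))))), q(p(e)))   [R1 at 1]
2. f(p(p(q(p(f(p(0), 0))))), q(p(e)))  →  q(p(e))   [R1 at ε]
3. q(p(e))  →  e   [R3 at ε]

e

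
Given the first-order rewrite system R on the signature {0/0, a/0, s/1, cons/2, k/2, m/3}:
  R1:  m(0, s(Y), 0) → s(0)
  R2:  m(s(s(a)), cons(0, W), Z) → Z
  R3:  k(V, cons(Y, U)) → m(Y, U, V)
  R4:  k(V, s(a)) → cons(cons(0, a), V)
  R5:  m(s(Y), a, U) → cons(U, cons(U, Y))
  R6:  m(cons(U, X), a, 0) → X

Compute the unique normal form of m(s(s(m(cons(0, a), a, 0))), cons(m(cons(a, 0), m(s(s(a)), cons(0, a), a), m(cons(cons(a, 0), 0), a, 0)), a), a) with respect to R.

1. m(s(s(m(cons(0, a), a, 0))), cons(m(cons(a, 0), m(s(s(a)), cons(0, a), a), m(cons(cons(a, 0), 0), a, 0)), a), a)  →  m(s(s(a)), cons(m(cons(a, 0), m(s(s(a)), cons(0, a), a), m(cons(cons(a, 0), 0), a, 0)), a), a)   [R6 at 1.1.1]
2. m(s(s(a)), cons(m(cons(a, 0), m(s(s(a)), cons(0, a), a), m(cons(cons(a, 0), 0), a, 0)), a), a)  →  m(s(s(a)), cons(m(cons(a, 0), a, m(cons(cons(a, 0), 0), a, 0)), a), a)   [R2 at 2.1.2]
3. m(s(s(a)), cons(m(cons(a, 0), a, m(cons(cons(a, 0), 0), a, 0)), a), a)  →  m(s(s(a)), cons(m(cons(a, 0), a, 0), a), a)   [R6 at 2.1.3]
4. m(s(s(a)), cons(m(cons(a, 0), a, 0), a), a)  →  m(s(s(a)), cons(0, a), a)   [R6 at 2.1]
5. m(s(s(a)), cons(0, a), a)  →  a   [R2 at ε]

a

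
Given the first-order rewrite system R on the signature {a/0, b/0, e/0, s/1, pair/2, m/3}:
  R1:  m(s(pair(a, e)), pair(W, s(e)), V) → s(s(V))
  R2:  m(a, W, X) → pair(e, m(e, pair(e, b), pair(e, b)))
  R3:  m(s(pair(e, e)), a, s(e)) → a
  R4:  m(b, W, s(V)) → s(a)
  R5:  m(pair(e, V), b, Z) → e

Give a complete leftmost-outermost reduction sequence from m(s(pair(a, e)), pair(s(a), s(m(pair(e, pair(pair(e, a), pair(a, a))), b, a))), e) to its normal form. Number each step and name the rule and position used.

1. m(s(pair(a, e)), pair(s(a), s(m(pair(e, pair(pair(e, a), pair(a, a))), b, a))), e)  →  m(s(pair(a, e)), pair(s(a), s(e)), e)   [R5 at 2.2.1]
2. m(s(pair(a, e)), pair(s(a), s(e)), e)  →  s(s(e))   [R1 at ε]

s(s(e))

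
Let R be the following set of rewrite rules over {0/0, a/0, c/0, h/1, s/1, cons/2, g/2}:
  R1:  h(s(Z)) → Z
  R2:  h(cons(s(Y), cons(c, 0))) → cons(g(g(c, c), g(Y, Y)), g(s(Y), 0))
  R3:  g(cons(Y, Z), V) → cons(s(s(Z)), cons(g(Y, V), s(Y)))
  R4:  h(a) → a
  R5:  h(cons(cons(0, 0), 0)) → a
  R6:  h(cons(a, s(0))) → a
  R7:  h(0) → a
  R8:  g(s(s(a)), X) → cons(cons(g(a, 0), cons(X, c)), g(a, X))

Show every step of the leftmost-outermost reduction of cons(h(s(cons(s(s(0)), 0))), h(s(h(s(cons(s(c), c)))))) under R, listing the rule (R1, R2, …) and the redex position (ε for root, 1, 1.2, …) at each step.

1. cons(h(s(cons(s(s(0)), 0))), h(s(h(s(cons(s(c), c))))))  →  cons(cons(s(s(0)), 0), h(s(h(s(cons(s(c), c))))))   [R1 at 1]
2. cons(cons(s(s(0)), 0), h(s(h(s(cons(s(c), c))))))  →  cons(cons(s(s(0)), 0), h(s(cons(s(c), c))))   [R1 at 2]
3. cons(cons(s(s(0)), 0), h(s(cons(s(c), c))))  →  cons(cons(s(s(0)), 0), cons(s(c), c))   [R1 at 2]

cons(cons(s(s(0)), 0), cons(s(c), c))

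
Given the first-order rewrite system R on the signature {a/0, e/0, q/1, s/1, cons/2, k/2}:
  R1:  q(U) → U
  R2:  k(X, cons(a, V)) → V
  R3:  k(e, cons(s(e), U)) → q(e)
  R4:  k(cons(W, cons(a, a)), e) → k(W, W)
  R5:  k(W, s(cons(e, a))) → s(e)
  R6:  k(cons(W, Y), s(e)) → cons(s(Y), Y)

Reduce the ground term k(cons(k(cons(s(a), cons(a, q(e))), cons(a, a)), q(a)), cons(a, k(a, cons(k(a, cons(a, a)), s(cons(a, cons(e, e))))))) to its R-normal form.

1. k(cons(k(cons(s(a), cons(a, q(e))), cons(a, a)), q(a)), cons(a, k(a, cons(k(a, cons(a, a)), s(cons(a, cons(e, e)))))))  →  k(a, cons(k(a, cons(a, a)), s(cons(a, cons(e, e)))))   [R2 at ε]
2. k(a, cons(k(a, cons(a, a)), s(cons(a, cons(e, e)))))  →  k(a, cons(a, s(cons(a, cons(e, e)))))   [R2 at 2.1]
3. k(a, cons(a, s(cons(a, cons(e, e)))))  →  s(cons(a, cons(e, e)))   [R2 at ε]

s(cons(a, cons(e, e)))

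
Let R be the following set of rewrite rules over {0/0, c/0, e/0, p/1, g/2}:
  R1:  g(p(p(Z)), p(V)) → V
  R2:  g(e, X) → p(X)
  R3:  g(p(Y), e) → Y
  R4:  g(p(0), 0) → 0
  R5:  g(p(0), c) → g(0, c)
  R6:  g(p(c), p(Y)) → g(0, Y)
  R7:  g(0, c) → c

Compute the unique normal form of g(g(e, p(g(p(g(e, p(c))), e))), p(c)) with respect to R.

c

1. g(g(e, p(g(p(g(e, p(c))), e))), p(c))  →  g(p(p(g(p(g(e, p(c))), e))), p(c))   [R2 at 1]
2. g(p(p(g(p(g(e, p(c))), e))), p(c))  →  c   [R1 at ε]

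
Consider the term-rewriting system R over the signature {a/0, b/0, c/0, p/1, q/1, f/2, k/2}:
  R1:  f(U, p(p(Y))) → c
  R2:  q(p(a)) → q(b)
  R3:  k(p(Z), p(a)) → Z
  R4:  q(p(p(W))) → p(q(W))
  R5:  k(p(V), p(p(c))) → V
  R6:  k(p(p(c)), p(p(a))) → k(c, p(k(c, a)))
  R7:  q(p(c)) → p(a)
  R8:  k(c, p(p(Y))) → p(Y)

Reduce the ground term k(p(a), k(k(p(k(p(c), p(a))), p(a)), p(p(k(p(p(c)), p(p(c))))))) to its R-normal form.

a

1. k(p(a), k(k(p(k(p(c), p(a))), p(a)), p(p(k(p(p(c)), p(p(c)))))))  →  k(p(a), k(k(p(c), p(a)), p(p(k(p(p(c)), p(p(c)))))))   [R3 at 2.1]
2. k(p(a), k(k(p(c), p(a)), p(p(k(p(p(c)), p(p(c)))))))  →  k(p(a), k(c, p(p(k(p(p(c)), p(p(c)))))))   [R3 at 2.1]
3. k(p(a), k(c, p(p(k(p(p(c)), p(p(c)))))))  →  k(p(a), p(k(p(p(c)), p(p(c)))))   [R8 at 2]
4. k(p(a), p(k(p(p(c)), p(p(c)))))  →  k(p(a), p(p(c)))   [R5 at 2.1]
5. k(p(a), p(p(c)))  →  a   [R5 at ε]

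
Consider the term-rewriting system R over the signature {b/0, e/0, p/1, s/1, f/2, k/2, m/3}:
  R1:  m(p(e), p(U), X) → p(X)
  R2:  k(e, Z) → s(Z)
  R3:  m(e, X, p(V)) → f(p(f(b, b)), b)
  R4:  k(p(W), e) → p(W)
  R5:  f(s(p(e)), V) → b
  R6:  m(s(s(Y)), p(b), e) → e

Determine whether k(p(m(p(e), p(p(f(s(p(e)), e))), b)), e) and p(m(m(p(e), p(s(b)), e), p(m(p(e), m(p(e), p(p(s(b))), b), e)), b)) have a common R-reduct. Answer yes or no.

Reduce t₁ = k(p(m(p(e), p(p(f(s(p(e)), e))), b)), e):
1. k(p(m(p(e), p(p(f(s(p(e)), e))), b)), e)  →  p(m(p(e), p(p(f(s(p(e)), e))), b))   [R4 at ε]
2. p(m(p(e), p(p(f(s(p(e)), e))), b))  →  p(p(b))   [R1 at 1]

Reduce t₂ = p(m(m(p(e), p(s(b)), e), p(m(p(e), m(p(e), p(p(s(b))), b), e)), b)):
1. p(m(m(p(e), p(s(b)), e), p(m(p(e), m(p(e), p(p(s(b))), b), e)), b))  →  p(m(p(e), p(m(p(e), m(p(e), p(p(s(b))), b), e)), b))   [R1 at 1.1]
2. p(m(p(e), p(m(p(e), m(p(e), p(p(s(b))), b), e)), b))  →  p(p(b))   [R1 at 1]

yes — NF(t₁) = p(p(b)), NF(t₂) = p(p(b))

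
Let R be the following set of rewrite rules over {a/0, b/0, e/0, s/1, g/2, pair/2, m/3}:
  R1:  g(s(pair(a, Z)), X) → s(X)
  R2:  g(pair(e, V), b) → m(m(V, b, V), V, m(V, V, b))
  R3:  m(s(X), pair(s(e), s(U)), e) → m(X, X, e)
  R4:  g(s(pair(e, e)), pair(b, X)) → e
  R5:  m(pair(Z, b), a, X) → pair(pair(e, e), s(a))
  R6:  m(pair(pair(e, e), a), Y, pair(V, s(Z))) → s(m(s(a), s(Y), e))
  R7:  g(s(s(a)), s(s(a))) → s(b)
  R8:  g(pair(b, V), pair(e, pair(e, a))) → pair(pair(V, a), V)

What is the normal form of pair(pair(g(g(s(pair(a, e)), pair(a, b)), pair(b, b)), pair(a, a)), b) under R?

1. pair(pair(g(g(s(pair(a, e)), pair(a, b)), pair(b, b)), pair(a, a)), b)  →  pair(pair(g(s(pair(a, b)), pair(b, b)), pair(a, a)), b)   [R1 at 1.1.1]
2. pair(pair(g(s(pair(a, b)), pair(b, b)), pair(a, a)), b)  →  pair(pair(s(pair(b, b)), pair(a, a)), b)   [R1 at 1.1]

pair(pair(s(pair(b, b)), pair(a, a)), b)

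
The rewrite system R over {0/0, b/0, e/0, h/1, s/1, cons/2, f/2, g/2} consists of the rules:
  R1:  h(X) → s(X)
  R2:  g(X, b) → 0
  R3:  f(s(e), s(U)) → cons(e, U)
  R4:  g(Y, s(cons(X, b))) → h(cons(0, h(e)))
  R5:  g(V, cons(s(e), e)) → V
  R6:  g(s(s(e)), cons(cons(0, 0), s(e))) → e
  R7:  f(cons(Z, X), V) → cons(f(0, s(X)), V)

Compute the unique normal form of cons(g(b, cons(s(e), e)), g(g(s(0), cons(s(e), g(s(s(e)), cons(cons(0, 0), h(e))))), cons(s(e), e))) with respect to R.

1. cons(g(b, cons(s(e), e)), g(g(s(0), cons(s(e), g(s(s(e)), cons(cons(0, 0), h(e))))), cons(s(e), e)))  →  cons(b, g(g(s(0), cons(s(e), g(s(s(e)), cons(cons(0, 0), h(e))))), cons(s(e), e)))   [R5 at 1]
2. cons(b, g(g(s(0), cons(s(e), g(s(s(e)), cons(cons(0, 0), h(e))))), cons(s(e), e)))  →  cons(b, g(s(0), cons(s(e), g(s(s(e)), cons(cons(0, 0), h(e))))))   [R5 at 2]
3. cons(b, g(s(0), cons(s(e), g(s(s(e)), cons(cons(0, 0), h(e))))))  →  cons(b, g(s(0), cons(s(e), g(s(s(e)), cons(cons(0, 0), s(e))))))   [R1 at 2.2.2.2.2]
4. cons(b, g(s(0), cons(s(e), g(s(s(e)), cons(cons(0, 0), s(e))))))  →  cons(b, g(s(0), cons(s(e), e)))   [R6 at 2.2.2]
5. cons(b, g(s(0), cons(s(e), e)))  →  cons(b, s(0))   [R5 at 2]

cons(b, s(0))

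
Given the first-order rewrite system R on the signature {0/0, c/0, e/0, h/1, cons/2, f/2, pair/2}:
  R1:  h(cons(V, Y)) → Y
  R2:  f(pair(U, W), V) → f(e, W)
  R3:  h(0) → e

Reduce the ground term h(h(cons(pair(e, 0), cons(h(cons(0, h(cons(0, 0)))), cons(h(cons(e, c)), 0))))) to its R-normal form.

cons(c, 0)

1. h(h(cons(pair(e, 0), cons(h(cons(0, h(cons(0, 0)))), cons(h(cons(e, c)), 0)))))  →  h(cons(h(cons(0, h(cons(0, 0)))), cons(h(cons(e, c)), 0)))   [R1 at 1]
2. h(cons(h(cons(0, h(cons(0, 0)))), cons(h(cons(e, c)), 0)))  →  cons(h(cons(e, c)), 0)   [R1 at ε]
3. cons(h(cons(e, c)), 0)  →  cons(c, 0)   [R1 at 1]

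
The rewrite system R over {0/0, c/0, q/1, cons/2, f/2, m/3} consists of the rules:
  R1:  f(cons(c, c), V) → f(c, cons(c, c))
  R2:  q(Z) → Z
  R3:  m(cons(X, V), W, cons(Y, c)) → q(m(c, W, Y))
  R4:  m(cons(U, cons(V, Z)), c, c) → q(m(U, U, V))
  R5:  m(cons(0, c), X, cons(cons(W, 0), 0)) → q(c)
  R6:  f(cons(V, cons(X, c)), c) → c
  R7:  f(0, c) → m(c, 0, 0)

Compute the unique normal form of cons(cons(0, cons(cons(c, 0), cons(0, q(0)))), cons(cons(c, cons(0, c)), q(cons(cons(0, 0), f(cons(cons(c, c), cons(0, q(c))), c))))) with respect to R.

cons(cons(0, cons(cons(c, 0), cons(0, 0))), cons(cons(c, cons(0, c)), cons(cons(0, 0), c)))

1. cons(cons(0, cons(cons(c, 0), cons(0, q(0)))), cons(cons(c, cons(0, c)), q(cons(cons(0, 0), f(cons(cons(c, c), cons(0, q(c))), c)))))  →  cons(cons(0, cons(cons(c, 0), cons(0, 0))), cons(cons(c, cons(0, c)), q(cons(cons(0, 0), f(cons(cons(c, c), cons(0, q(c))), c)))))   [R2 at 1.2.2.2]
2. cons(cons(0, cons(cons(c, 0), cons(0, 0))), cons(cons(c, cons(0, c)), q(cons(cons(0, 0), f(cons(cons(c, c), cons(0, q(c))), c)))))  →  cons(cons(0, cons(cons(c, 0), cons(0, 0))), cons(cons(c, cons(0, c)), cons(cons(0, 0), f(cons(cons(c, c), cons(0, q(c))), c))))   [R2 at 2.2]
3. cons(cons(0, cons(cons(c, 0), cons(0, 0))), cons(cons(c, cons(0, c)), cons(cons(0, 0), f(cons(cons(c, c), cons(0, q(c))), c))))  →  cons(cons(0, cons(cons(c, 0), cons(0, 0))), cons(cons(c, cons(0, c)), cons(cons(0, 0), f(cons(cons(c, c), cons(0, c)), c))))   [R2 at 2.2.2.1.2.2]
4. cons(cons(0, cons(cons(c, 0), cons(0, 0))), cons(cons(c, cons(0, c)), cons(cons(0, 0), f(cons(cons(c, c), cons(0, c)), c))))  →  cons(cons(0, cons(cons(c, 0), cons(0, 0))), cons(cons(c, cons(0, c)), cons(cons(0, 0), c)))   [R6 at 2.2.2]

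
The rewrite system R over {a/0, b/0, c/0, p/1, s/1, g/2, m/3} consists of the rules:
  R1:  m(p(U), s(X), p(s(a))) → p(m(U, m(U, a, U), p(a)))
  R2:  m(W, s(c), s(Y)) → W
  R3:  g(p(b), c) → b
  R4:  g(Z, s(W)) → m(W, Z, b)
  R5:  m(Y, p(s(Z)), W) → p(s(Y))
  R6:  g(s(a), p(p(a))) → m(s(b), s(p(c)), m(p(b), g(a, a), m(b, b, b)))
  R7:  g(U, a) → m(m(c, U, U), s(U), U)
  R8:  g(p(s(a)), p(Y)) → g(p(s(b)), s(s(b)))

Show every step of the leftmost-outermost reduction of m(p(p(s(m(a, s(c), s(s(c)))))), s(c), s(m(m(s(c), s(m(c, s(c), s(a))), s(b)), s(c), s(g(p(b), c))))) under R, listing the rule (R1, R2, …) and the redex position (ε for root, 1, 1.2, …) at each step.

p(p(s(a)))

1. m(p(p(s(m(a, s(c), s(s(c)))))), s(c), s(m(m(s(c), s(m(c, s(c), s(a))), s(b)), s(c), s(g(p(b), c)))))  →  p(p(s(m(a, s(c), s(s(c))))))   [R2 at ε]
2. p(p(s(m(a, s(c), s(s(c))))))  →  p(p(s(a)))   [R2 at 1.1.1]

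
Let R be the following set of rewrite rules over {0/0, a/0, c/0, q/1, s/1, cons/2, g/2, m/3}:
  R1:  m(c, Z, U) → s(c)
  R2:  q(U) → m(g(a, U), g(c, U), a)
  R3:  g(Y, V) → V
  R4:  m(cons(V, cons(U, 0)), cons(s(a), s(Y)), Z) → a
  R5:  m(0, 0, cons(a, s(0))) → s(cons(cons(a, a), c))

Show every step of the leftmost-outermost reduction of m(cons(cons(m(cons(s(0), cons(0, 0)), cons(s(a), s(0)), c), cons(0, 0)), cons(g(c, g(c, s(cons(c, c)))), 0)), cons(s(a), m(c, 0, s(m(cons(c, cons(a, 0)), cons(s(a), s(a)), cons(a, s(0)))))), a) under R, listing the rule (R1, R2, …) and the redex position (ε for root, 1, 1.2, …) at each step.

1. m(cons(cons(m(cons(s(0), cons(0, 0)), cons(s(a), s(0)), c), cons(0, 0)), cons(g(c, g(c, s(cons(c, c)))), 0)), cons(s(a), m(c, 0, s(m(cons(c, cons(a, 0)), cons(s(a), s(a)), cons(a, s(0)))))), a)  →  m(cons(cons(a, cons(0, 0)), cons(g(c, g(c, s(cons(c, c)))), 0)), cons(s(a), m(c, 0, s(m(cons(c, cons(a, 0)), cons(s(a), s(a)), cons(a, s(0)))))), a)   [R4 at 1.1.1]
2. m(cons(cons(a, cons(0, 0)), cons(g(c, g(c, s(cons(c, c)))), 0)), cons(s(a), m(c, 0, s(m(cons(c, cons(a, 0)), cons(s(a), s(a)), cons(a, s(0)))))), a)  →  m(cons(cons(a, cons(0, 0)), cons(g(c, s(cons(c, c))), 0)), cons(s(a), m(c, 0, s(m(cons(c, cons(a, 0)), cons(s(a), s(a)), cons(a, s(0)))))), a)   [R3 at 1.2.1]
3. m(cons(cons(a, cons(0, 0)), cons(g(c, s(cons(c, c))), 0)), cons(s(a), m(c, 0, s(m(cons(c, cons(a, 0)), cons(s(a), s(a)), cons(a, s(0)))))), a)  →  m(cons(cons(a, cons(0, 0)), cons(s(cons(c, c)), 0)), cons(s(a), m(c, 0, s(m(cons(c, cons(a, 0)), cons(s(a), s(a)), cons(a, s(0)))))), a)   [R3 at 1.2.1]
4. m(cons(cons(a, cons(0, 0)), cons(s(cons(c, c)), 0)), cons(s(a), m(c, 0, s(m(cons(c, cons(a, 0)), cons(s(a), s(a)), cons(a, s(0)))))), a)  →  m(cons(cons(a, cons(0, 0)), cons(s(cons(c, c)), 0)), cons(s(a), s(c)), a)   [R1 at 2.2]
5. m(cons(cons(a, cons(0, 0)), cons(s(cons(c, c)), 0)), cons(s(a), s(c)), a)  →  a   [R4 at ε]

a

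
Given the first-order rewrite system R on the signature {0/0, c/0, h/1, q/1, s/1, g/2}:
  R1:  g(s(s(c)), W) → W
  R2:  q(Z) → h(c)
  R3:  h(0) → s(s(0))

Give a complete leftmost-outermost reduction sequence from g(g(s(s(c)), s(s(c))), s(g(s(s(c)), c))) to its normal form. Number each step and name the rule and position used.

1. g(g(s(s(c)), s(s(c))), s(g(s(s(c)), c)))  →  g(s(s(c)), s(g(s(s(c)), c)))   [R1 at 1]
2. g(s(s(c)), s(g(s(s(c)), c)))  →  s(g(s(s(c)), c))   [R1 at ε]
3. s(g(s(s(c)), c))  →  s(c)   [R1 at 1]

s(c)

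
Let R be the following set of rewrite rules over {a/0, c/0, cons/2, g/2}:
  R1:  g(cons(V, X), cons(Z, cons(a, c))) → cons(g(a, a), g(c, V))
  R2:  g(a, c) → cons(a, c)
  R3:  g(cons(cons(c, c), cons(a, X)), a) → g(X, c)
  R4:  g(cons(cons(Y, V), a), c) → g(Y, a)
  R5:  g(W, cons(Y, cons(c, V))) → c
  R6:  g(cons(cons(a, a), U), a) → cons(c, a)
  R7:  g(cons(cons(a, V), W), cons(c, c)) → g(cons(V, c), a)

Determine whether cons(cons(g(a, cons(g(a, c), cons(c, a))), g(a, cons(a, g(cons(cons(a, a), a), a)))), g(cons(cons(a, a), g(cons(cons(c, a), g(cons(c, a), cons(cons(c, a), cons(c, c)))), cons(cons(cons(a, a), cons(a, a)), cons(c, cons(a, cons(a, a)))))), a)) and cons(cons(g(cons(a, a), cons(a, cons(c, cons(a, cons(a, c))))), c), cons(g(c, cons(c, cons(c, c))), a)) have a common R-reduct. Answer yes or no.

yes — NF(t₁) = cons(cons(c, c), cons(c, a)), NF(t₂) = cons(cons(c, c), cons(c, a))

Reduce t₁ = cons(cons(g(a, cons(g(a, c), cons(c, a))), g(a, cons(a, g(cons(cons(a, a), a), a)))), g(cons(cons(a, a), g(cons(cons(c, a), g(cons(c, a), cons(cons(c, a), cons(c, c)))), cons(cons(cons(a, a), cons(a, a)), cons(c, cons(a, cons(a, a)))))), a)):
1. cons(cons(g(a, cons(g(a, c), cons(c, a))), g(a, cons(a, g(cons(cons(a, a), a), a)))), g(cons(cons(a, a), g(cons(cons(c, a), g(cons(c, a), cons(cons(c, a), cons(c, c)))), cons(cons(cons(a, a), cons(a, a)), cons(c, cons(a, cons(a, a)))))), a))  →  cons(cons(c, g(a, cons(a, g(cons(cons(a, a), a), a)))), g(cons(cons(a, a), g(cons(cons(c, a), g(cons(c, a), cons(cons(c, a), cons(c, c)))), cons(cons(cons(a, a), cons(a, a)), cons(c, cons(a, cons(a, a)))))), a))   [R5 at 1.1]
2. cons(cons(c, g(a, cons(a, g(cons(cons(a, a), a), a)))), g(cons(cons(a, a), g(cons(cons(c, a), g(cons(c, a), cons(cons(c, a), cons(c, c)))), cons(cons(cons(a, a), cons(a, a)), cons(c, cons(a, cons(a, a)))))), a))  →  cons(cons(c, g(a, cons(a, cons(c, a)))), g(cons(cons(a, a), g(cons(cons(c, a), g(cons(c, a), cons(cons(c, a), cons(c, c)))), cons(cons(cons(a, a), cons(a, a)), cons(c, cons(a, cons(a, a)))))), a))   [R6 at 1.2.2.2]
3. cons(cons(c, g(a, cons(a, cons(c, a)))), g(cons(cons(a, a), g(cons(cons(c, a), g(cons(c, a), cons(cons(c, a), cons(c, c)))), cons(cons(cons(a, a), cons(a, a)), cons(c, cons(a, cons(a, a)))))), a))  →  cons(cons(c, c), g(cons(cons(a, a), g(cons(cons(c, a), g(cons(c, a), cons(cons(c, a), cons(c, c)))), cons(cons(cons(a, a), cons(a, a)), cons(c, cons(a, cons(a, a)))))), a))   [R5 at 1.2]
4. cons(cons(c, c), g(cons(cons(a, a), g(cons(cons(c, a), g(cons(c, a), cons(cons(c, a), cons(c, c)))), cons(cons(cons(a, a), cons(a, a)), cons(c, cons(a, cons(a, a)))))), a))  →  cons(cons(c, c), cons(c, a))   [R6 at 2]

Reduce t₂ = cons(cons(g(cons(a, a), cons(a, cons(c, cons(a, cons(a, c))))), c), cons(g(c, cons(c, cons(c, c))), a)):
1. cons(cons(g(cons(a, a), cons(a, cons(c, cons(a, cons(a, c))))), c), cons(g(c, cons(c, cons(c, c))), a))  →  cons(cons(c, c), cons(g(c, cons(c, cons(c, c))), a))   [R5 at 1.1]
2. cons(cons(c, c), cons(g(c, cons(c, cons(c, c))), a))  →  cons(cons(c, c), cons(c, a))   [R5 at 2.1]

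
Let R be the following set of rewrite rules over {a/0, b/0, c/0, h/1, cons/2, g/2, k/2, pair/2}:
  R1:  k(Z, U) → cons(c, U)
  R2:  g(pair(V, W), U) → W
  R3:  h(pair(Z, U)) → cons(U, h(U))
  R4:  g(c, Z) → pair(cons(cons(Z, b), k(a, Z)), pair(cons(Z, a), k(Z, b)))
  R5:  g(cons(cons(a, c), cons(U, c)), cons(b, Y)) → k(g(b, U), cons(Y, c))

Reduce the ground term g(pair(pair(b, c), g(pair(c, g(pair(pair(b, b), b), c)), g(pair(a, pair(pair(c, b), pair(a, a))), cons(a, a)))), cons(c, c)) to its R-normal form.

1. g(pair(pair(b, c), g(pair(c, g(pair(pair(b, b), b), c)), g(pair(a, pair(pair(c, b), pair(a, a))), cons(a, a)))), cons(c, c))  →  g(pair(c, g(pair(pair(b, b), b), c)), g(pair(a, pair(pair(c, b), pair(a, a))), cons(a, a)))   [R2 at ε]
2. g(pair(c, g(pair(pair(b, b), b), c)), g(pair(a, pair(pair(c, b), pair(a, a))), cons(a, a)))  →  g(pair(pair(b, b), b), c)   [R2 at ε]
3. g(pair(pair(b, b), b), c)  →  b   [R2 at ε]

b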